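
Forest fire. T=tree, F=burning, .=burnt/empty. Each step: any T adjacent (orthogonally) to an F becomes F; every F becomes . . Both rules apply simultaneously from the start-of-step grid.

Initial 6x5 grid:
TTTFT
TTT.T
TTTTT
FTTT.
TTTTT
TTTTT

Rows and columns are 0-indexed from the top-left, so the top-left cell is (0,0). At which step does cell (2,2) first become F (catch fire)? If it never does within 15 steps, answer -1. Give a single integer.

Step 1: cell (2,2)='T' (+5 fires, +2 burnt)
Step 2: cell (2,2)='T' (+8 fires, +5 burnt)
Step 3: cell (2,2)='F' (+7 fires, +8 burnt)
  -> target ignites at step 3
Step 4: cell (2,2)='.' (+3 fires, +7 burnt)
Step 5: cell (2,2)='.' (+2 fires, +3 burnt)
Step 6: cell (2,2)='.' (+1 fires, +2 burnt)
Step 7: cell (2,2)='.' (+0 fires, +1 burnt)
  fire out at step 7

3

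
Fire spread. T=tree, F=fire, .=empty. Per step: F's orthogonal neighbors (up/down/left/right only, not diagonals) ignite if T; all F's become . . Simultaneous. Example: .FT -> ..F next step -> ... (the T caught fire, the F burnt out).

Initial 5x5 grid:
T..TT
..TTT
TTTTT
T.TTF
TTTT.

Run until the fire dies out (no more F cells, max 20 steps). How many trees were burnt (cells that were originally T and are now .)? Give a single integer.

Answer: 17

Derivation:
Step 1: +2 fires, +1 burnt (F count now 2)
Step 2: +4 fires, +2 burnt (F count now 4)
Step 3: +4 fires, +4 burnt (F count now 4)
Step 4: +4 fires, +4 burnt (F count now 4)
Step 5: +2 fires, +4 burnt (F count now 2)
Step 6: +1 fires, +2 burnt (F count now 1)
Step 7: +0 fires, +1 burnt (F count now 0)
Fire out after step 7
Initially T: 18, now '.': 24
Total burnt (originally-T cells now '.'): 17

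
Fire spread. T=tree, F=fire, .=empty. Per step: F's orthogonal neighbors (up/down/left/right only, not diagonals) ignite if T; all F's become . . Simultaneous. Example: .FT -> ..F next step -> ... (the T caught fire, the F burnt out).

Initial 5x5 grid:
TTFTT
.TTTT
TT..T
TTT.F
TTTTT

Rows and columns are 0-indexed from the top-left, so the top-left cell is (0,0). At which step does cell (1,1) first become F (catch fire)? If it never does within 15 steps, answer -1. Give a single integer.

Step 1: cell (1,1)='T' (+5 fires, +2 burnt)
Step 2: cell (1,1)='F' (+6 fires, +5 burnt)
  -> target ignites at step 2
Step 3: cell (1,1)='.' (+2 fires, +6 burnt)
Step 4: cell (1,1)='.' (+4 fires, +2 burnt)
Step 5: cell (1,1)='.' (+2 fires, +4 burnt)
Step 6: cell (1,1)='.' (+0 fires, +2 burnt)
  fire out at step 6

2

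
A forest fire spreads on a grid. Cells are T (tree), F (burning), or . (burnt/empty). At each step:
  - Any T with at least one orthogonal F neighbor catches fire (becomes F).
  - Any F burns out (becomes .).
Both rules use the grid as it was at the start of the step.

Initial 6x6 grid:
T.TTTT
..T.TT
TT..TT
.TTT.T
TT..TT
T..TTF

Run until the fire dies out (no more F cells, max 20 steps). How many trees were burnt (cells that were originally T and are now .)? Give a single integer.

Step 1: +2 fires, +1 burnt (F count now 2)
Step 2: +3 fires, +2 burnt (F count now 3)
Step 3: +1 fires, +3 burnt (F count now 1)
Step 4: +2 fires, +1 burnt (F count now 2)
Step 5: +2 fires, +2 burnt (F count now 2)
Step 6: +1 fires, +2 burnt (F count now 1)
Step 7: +1 fires, +1 burnt (F count now 1)
Step 8: +1 fires, +1 burnt (F count now 1)
Step 9: +1 fires, +1 burnt (F count now 1)
Step 10: +0 fires, +1 burnt (F count now 0)
Fire out after step 10
Initially T: 23, now '.': 27
Total burnt (originally-T cells now '.'): 14

Answer: 14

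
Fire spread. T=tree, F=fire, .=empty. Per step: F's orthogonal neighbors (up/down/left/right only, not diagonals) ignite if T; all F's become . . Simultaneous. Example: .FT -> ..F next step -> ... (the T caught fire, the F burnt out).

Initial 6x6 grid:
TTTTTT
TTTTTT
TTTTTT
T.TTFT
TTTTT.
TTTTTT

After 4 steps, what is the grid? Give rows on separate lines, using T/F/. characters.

Step 1: 4 trees catch fire, 1 burn out
  TTTTTT
  TTTTTT
  TTTTFT
  T.TF.F
  TTTTF.
  TTTTTT
Step 2: 6 trees catch fire, 4 burn out
  TTTTTT
  TTTTFT
  TTTF.F
  T.F...
  TTTF..
  TTTTFT
Step 3: 7 trees catch fire, 6 burn out
  TTTTFT
  TTTF.F
  TTF...
  T.....
  TTF...
  TTTF.F
Step 4: 6 trees catch fire, 7 burn out
  TTTF.F
  TTF...
  TF....
  T.....
  TF....
  TTF...

TTTF.F
TTF...
TF....
T.....
TF....
TTF...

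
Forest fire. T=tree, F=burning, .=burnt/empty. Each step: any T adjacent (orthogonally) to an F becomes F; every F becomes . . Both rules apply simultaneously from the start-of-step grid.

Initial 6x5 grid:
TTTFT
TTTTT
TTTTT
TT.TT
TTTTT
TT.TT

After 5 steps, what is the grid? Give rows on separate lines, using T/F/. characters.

Step 1: 3 trees catch fire, 1 burn out
  TTF.F
  TTTFT
  TTTTT
  TT.TT
  TTTTT
  TT.TT
Step 2: 4 trees catch fire, 3 burn out
  TF...
  TTF.F
  TTTFT
  TT.TT
  TTTTT
  TT.TT
Step 3: 5 trees catch fire, 4 burn out
  F....
  TF...
  TTF.F
  TT.FT
  TTTTT
  TT.TT
Step 4: 4 trees catch fire, 5 burn out
  .....
  F....
  TF...
  TT..F
  TTTFT
  TT.TT
Step 5: 5 trees catch fire, 4 burn out
  .....
  .....
  F....
  TF...
  TTF.F
  TT.FT

.....
.....
F....
TF...
TTF.F
TT.FT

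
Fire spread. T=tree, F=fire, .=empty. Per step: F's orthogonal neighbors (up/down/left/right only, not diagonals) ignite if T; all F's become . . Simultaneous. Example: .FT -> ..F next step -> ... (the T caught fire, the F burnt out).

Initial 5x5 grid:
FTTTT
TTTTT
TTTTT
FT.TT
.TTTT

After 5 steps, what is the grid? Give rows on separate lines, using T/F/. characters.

Step 1: 4 trees catch fire, 2 burn out
  .FTTT
  FTTTT
  FTTTT
  .F.TT
  .TTTT
Step 2: 4 trees catch fire, 4 burn out
  ..FTT
  .FTTT
  .FTTT
  ...TT
  .FTTT
Step 3: 4 trees catch fire, 4 burn out
  ...FT
  ..FTT
  ..FTT
  ...TT
  ..FTT
Step 4: 4 trees catch fire, 4 burn out
  ....F
  ...FT
  ...FT
  ...TT
  ...FT
Step 5: 4 trees catch fire, 4 burn out
  .....
  ....F
  ....F
  ...FT
  ....F

.....
....F
....F
...FT
....F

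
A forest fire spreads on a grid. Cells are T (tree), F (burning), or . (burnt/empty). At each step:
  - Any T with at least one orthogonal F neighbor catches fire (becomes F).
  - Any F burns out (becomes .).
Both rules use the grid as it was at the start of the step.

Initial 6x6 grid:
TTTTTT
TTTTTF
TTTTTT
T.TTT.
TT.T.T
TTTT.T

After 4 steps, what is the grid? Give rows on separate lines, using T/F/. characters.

Step 1: 3 trees catch fire, 1 burn out
  TTTTTF
  TTTTF.
  TTTTTF
  T.TTT.
  TT.T.T
  TTTT.T
Step 2: 3 trees catch fire, 3 burn out
  TTTTF.
  TTTF..
  TTTTF.
  T.TTT.
  TT.T.T
  TTTT.T
Step 3: 4 trees catch fire, 3 burn out
  TTTF..
  TTF...
  TTTF..
  T.TTF.
  TT.T.T
  TTTT.T
Step 4: 4 trees catch fire, 4 burn out
  TTF...
  TF....
  TTF...
  T.TF..
  TT.T.T
  TTTT.T

TTF...
TF....
TTF...
T.TF..
TT.T.T
TTTT.T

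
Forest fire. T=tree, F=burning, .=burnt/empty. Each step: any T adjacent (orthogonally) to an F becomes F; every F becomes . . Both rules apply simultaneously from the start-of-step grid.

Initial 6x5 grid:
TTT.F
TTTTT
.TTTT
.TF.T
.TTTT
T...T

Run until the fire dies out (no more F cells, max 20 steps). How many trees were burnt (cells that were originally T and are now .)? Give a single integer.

Step 1: +4 fires, +2 burnt (F count now 4)
Step 2: +7 fires, +4 burnt (F count now 7)
Step 3: +4 fires, +7 burnt (F count now 4)
Step 4: +3 fires, +4 burnt (F count now 3)
Step 5: +1 fires, +3 burnt (F count now 1)
Step 6: +0 fires, +1 burnt (F count now 0)
Fire out after step 6
Initially T: 20, now '.': 29
Total burnt (originally-T cells now '.'): 19

Answer: 19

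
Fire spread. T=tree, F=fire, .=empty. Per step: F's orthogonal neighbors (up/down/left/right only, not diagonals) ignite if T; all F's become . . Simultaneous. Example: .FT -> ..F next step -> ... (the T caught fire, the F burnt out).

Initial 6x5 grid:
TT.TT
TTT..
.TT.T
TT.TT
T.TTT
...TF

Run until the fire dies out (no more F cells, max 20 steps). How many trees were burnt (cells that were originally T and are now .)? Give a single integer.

Step 1: +2 fires, +1 burnt (F count now 2)
Step 2: +2 fires, +2 burnt (F count now 2)
Step 3: +3 fires, +2 burnt (F count now 3)
Step 4: +0 fires, +3 burnt (F count now 0)
Fire out after step 4
Initially T: 19, now '.': 18
Total burnt (originally-T cells now '.'): 7

Answer: 7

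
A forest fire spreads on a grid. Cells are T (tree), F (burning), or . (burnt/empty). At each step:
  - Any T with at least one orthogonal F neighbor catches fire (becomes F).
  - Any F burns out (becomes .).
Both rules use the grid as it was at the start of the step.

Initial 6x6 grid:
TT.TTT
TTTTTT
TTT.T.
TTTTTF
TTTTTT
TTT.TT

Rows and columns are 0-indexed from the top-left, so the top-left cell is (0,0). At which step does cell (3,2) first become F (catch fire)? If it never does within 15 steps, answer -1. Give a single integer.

Step 1: cell (3,2)='T' (+2 fires, +1 burnt)
Step 2: cell (3,2)='T' (+4 fires, +2 burnt)
Step 3: cell (3,2)='F' (+4 fires, +4 burnt)
  -> target ignites at step 3
Step 4: cell (3,2)='.' (+6 fires, +4 burnt)
Step 5: cell (3,2)='.' (+7 fires, +6 burnt)
Step 6: cell (3,2)='.' (+4 fires, +7 burnt)
Step 7: cell (3,2)='.' (+3 fires, +4 burnt)
Step 8: cell (3,2)='.' (+1 fires, +3 burnt)
Step 9: cell (3,2)='.' (+0 fires, +1 burnt)
  fire out at step 9

3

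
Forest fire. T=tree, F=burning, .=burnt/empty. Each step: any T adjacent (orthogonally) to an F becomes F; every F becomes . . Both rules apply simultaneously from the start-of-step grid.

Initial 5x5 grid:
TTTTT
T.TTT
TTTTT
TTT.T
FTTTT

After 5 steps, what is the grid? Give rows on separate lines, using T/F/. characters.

Step 1: 2 trees catch fire, 1 burn out
  TTTTT
  T.TTT
  TTTTT
  FTT.T
  .FTTT
Step 2: 3 trees catch fire, 2 burn out
  TTTTT
  T.TTT
  FTTTT
  .FT.T
  ..FTT
Step 3: 4 trees catch fire, 3 burn out
  TTTTT
  F.TTT
  .FTTT
  ..F.T
  ...FT
Step 4: 3 trees catch fire, 4 burn out
  FTTTT
  ..TTT
  ..FTT
  ....T
  ....F
Step 5: 4 trees catch fire, 3 burn out
  .FTTT
  ..FTT
  ...FT
  ....F
  .....

.FTTT
..FTT
...FT
....F
.....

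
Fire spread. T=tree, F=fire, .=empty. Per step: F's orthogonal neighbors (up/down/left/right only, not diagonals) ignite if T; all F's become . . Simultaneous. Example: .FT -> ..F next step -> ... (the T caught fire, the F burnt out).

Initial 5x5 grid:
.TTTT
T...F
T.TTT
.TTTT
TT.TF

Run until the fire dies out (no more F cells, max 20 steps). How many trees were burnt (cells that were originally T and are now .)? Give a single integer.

Step 1: +4 fires, +2 burnt (F count now 4)
Step 2: +3 fires, +4 burnt (F count now 3)
Step 3: +3 fires, +3 burnt (F count now 3)
Step 4: +2 fires, +3 burnt (F count now 2)
Step 5: +1 fires, +2 burnt (F count now 1)
Step 6: +1 fires, +1 burnt (F count now 1)
Step 7: +0 fires, +1 burnt (F count now 0)
Fire out after step 7
Initially T: 16, now '.': 23
Total burnt (originally-T cells now '.'): 14

Answer: 14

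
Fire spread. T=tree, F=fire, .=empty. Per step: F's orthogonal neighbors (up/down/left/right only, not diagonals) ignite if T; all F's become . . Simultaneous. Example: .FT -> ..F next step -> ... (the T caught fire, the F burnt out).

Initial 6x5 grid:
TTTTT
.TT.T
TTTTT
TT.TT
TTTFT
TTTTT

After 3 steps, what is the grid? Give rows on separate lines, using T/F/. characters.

Step 1: 4 trees catch fire, 1 burn out
  TTTTT
  .TT.T
  TTTTT
  TT.FT
  TTF.F
  TTTFT
Step 2: 5 trees catch fire, 4 burn out
  TTTTT
  .TT.T
  TTTFT
  TT..F
  TF...
  TTF.F
Step 3: 5 trees catch fire, 5 burn out
  TTTTT
  .TT.T
  TTF.F
  TF...
  F....
  TF...

TTTTT
.TT.T
TTF.F
TF...
F....
TF...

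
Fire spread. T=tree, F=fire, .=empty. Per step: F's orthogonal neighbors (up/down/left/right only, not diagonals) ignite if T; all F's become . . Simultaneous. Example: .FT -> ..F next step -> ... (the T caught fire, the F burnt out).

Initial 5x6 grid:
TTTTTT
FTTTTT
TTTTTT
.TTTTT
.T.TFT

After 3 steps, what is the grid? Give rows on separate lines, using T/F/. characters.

Step 1: 6 trees catch fire, 2 burn out
  FTTTTT
  .FTTTT
  FTTTTT
  .TTTFT
  .T.F.F
Step 2: 6 trees catch fire, 6 burn out
  .FTTTT
  ..FTTT
  .FTTFT
  .TTF.F
  .T....
Step 3: 8 trees catch fire, 6 burn out
  ..FTTT
  ...FFT
  ..FF.F
  .FF...
  .T....

..FTTT
...FFT
..FF.F
.FF...
.T....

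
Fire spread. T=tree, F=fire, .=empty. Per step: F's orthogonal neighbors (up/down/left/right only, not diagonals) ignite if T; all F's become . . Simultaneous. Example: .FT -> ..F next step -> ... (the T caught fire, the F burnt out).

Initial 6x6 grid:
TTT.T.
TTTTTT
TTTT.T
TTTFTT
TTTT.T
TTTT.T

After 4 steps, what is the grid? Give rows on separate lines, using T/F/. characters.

Step 1: 4 trees catch fire, 1 burn out
  TTT.T.
  TTTTTT
  TTTF.T
  TTF.FT
  TTTF.T
  TTTT.T
Step 2: 6 trees catch fire, 4 burn out
  TTT.T.
  TTTFTT
  TTF..T
  TF...F
  TTF..T
  TTTF.T
Step 3: 8 trees catch fire, 6 burn out
  TTT.T.
  TTF.FT
  TF...F
  F.....
  TF...F
  TTF..T
Step 4: 8 trees catch fire, 8 burn out
  TTF.F.
  TF...F
  F.....
  ......
  F.....
  TF...F

TTF.F.
TF...F
F.....
......
F.....
TF...F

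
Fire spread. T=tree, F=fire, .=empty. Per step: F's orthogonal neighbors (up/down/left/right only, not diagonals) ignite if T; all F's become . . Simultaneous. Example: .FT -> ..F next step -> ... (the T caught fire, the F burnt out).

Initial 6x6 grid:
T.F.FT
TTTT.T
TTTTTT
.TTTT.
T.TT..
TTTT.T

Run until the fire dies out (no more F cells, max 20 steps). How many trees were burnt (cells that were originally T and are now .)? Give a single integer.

Answer: 24

Derivation:
Step 1: +2 fires, +2 burnt (F count now 2)
Step 2: +4 fires, +2 burnt (F count now 4)
Step 3: +5 fires, +4 burnt (F count now 5)
Step 4: +6 fires, +5 burnt (F count now 6)
Step 5: +3 fires, +6 burnt (F count now 3)
Step 6: +2 fires, +3 burnt (F count now 2)
Step 7: +1 fires, +2 burnt (F count now 1)
Step 8: +1 fires, +1 burnt (F count now 1)
Step 9: +0 fires, +1 burnt (F count now 0)
Fire out after step 9
Initially T: 25, now '.': 35
Total burnt (originally-T cells now '.'): 24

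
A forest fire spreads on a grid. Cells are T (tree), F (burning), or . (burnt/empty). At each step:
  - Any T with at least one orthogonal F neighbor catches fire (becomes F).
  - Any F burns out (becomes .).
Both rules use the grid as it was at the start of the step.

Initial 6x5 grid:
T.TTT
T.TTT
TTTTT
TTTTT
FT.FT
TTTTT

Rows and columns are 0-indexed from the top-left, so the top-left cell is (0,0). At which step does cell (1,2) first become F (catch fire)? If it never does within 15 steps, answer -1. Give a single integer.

Step 1: cell (1,2)='T' (+6 fires, +2 burnt)
Step 2: cell (1,2)='T' (+8 fires, +6 burnt)
Step 3: cell (1,2)='T' (+5 fires, +8 burnt)
Step 4: cell (1,2)='F' (+4 fires, +5 burnt)
  -> target ignites at step 4
Step 5: cell (1,2)='.' (+2 fires, +4 burnt)
Step 6: cell (1,2)='.' (+0 fires, +2 burnt)
  fire out at step 6

4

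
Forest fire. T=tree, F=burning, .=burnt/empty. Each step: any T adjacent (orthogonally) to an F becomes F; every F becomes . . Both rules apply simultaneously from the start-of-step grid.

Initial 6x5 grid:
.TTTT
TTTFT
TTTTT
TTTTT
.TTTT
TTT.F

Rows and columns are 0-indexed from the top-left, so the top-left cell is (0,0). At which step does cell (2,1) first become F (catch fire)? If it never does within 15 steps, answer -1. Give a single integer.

Step 1: cell (2,1)='T' (+5 fires, +2 burnt)
Step 2: cell (2,1)='T' (+8 fires, +5 burnt)
Step 3: cell (2,1)='F' (+5 fires, +8 burnt)
  -> target ignites at step 3
Step 4: cell (2,1)='.' (+4 fires, +5 burnt)
Step 5: cell (2,1)='.' (+2 fires, +4 burnt)
Step 6: cell (2,1)='.' (+1 fires, +2 burnt)
Step 7: cell (2,1)='.' (+0 fires, +1 burnt)
  fire out at step 7

3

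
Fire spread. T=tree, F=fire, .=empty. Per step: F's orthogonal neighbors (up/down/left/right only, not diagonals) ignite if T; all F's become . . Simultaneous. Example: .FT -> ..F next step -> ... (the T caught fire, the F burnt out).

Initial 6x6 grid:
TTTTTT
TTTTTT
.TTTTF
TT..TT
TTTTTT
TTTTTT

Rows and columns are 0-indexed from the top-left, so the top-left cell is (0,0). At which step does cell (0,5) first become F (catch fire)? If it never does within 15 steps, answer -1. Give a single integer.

Step 1: cell (0,5)='T' (+3 fires, +1 burnt)
Step 2: cell (0,5)='F' (+5 fires, +3 burnt)
  -> target ignites at step 2
Step 3: cell (0,5)='.' (+5 fires, +5 burnt)
Step 4: cell (0,5)='.' (+5 fires, +5 burnt)
Step 5: cell (0,5)='.' (+5 fires, +5 burnt)
Step 6: cell (0,5)='.' (+5 fires, +5 burnt)
Step 7: cell (0,5)='.' (+3 fires, +5 burnt)
Step 8: cell (0,5)='.' (+1 fires, +3 burnt)
Step 9: cell (0,5)='.' (+0 fires, +1 burnt)
  fire out at step 9

2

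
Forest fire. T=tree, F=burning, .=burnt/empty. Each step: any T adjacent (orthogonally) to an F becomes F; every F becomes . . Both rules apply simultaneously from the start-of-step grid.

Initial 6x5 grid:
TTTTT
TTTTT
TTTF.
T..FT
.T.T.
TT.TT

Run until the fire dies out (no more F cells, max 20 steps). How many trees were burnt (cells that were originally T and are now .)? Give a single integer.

Step 1: +4 fires, +2 burnt (F count now 4)
Step 2: +5 fires, +4 burnt (F count now 5)
Step 3: +5 fires, +5 burnt (F count now 5)
Step 4: +3 fires, +5 burnt (F count now 3)
Step 5: +1 fires, +3 burnt (F count now 1)
Step 6: +0 fires, +1 burnt (F count now 0)
Fire out after step 6
Initially T: 21, now '.': 27
Total burnt (originally-T cells now '.'): 18

Answer: 18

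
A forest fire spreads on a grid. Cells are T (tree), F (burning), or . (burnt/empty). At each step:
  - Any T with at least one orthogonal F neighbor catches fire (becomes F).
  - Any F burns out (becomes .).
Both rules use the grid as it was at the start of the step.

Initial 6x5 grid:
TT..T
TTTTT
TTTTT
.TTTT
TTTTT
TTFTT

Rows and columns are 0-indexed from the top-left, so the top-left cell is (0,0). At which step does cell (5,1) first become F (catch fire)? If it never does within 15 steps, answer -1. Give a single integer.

Step 1: cell (5,1)='F' (+3 fires, +1 burnt)
  -> target ignites at step 1
Step 2: cell (5,1)='.' (+5 fires, +3 burnt)
Step 3: cell (5,1)='.' (+5 fires, +5 burnt)
Step 4: cell (5,1)='.' (+4 fires, +5 burnt)
Step 5: cell (5,1)='.' (+4 fires, +4 burnt)
Step 6: cell (5,1)='.' (+3 fires, +4 burnt)
Step 7: cell (5,1)='.' (+2 fires, +3 burnt)
Step 8: cell (5,1)='.' (+0 fires, +2 burnt)
  fire out at step 8

1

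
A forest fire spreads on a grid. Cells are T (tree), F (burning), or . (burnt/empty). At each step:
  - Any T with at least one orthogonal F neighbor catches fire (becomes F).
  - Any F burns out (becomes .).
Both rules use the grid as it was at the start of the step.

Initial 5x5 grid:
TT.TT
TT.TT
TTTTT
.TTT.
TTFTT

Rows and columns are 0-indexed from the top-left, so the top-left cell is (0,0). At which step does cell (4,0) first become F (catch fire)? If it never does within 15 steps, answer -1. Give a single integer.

Step 1: cell (4,0)='T' (+3 fires, +1 burnt)
Step 2: cell (4,0)='F' (+5 fires, +3 burnt)
  -> target ignites at step 2
Step 3: cell (4,0)='.' (+2 fires, +5 burnt)
Step 4: cell (4,0)='.' (+4 fires, +2 burnt)
Step 5: cell (4,0)='.' (+4 fires, +4 burnt)
Step 6: cell (4,0)='.' (+2 fires, +4 burnt)
Step 7: cell (4,0)='.' (+0 fires, +2 burnt)
  fire out at step 7

2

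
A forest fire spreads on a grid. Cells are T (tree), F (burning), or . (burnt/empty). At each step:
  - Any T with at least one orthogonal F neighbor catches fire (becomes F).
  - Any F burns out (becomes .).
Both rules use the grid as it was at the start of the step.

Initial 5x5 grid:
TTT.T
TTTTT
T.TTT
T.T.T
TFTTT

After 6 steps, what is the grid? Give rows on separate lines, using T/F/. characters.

Step 1: 2 trees catch fire, 1 burn out
  TTT.T
  TTTTT
  T.TTT
  T.T.T
  F.FTT
Step 2: 3 trees catch fire, 2 burn out
  TTT.T
  TTTTT
  T.TTT
  F.F.T
  ...FT
Step 3: 3 trees catch fire, 3 burn out
  TTT.T
  TTTTT
  F.FTT
  ....T
  ....F
Step 4: 4 trees catch fire, 3 burn out
  TTT.T
  FTFTT
  ...FT
  ....F
  .....
Step 5: 5 trees catch fire, 4 burn out
  FTF.T
  .F.FT
  ....F
  .....
  .....
Step 6: 2 trees catch fire, 5 burn out
  .F..T
  ....F
  .....
  .....
  .....

.F..T
....F
.....
.....
.....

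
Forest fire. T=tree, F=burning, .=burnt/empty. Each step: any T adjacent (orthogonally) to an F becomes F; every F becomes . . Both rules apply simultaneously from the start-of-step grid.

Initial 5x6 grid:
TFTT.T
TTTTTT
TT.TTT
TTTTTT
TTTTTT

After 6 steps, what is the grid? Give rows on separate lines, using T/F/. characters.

Step 1: 3 trees catch fire, 1 burn out
  F.FT.T
  TFTTTT
  TT.TTT
  TTTTTT
  TTTTTT
Step 2: 4 trees catch fire, 3 burn out
  ...F.T
  F.FTTT
  TF.TTT
  TTTTTT
  TTTTTT
Step 3: 3 trees catch fire, 4 burn out
  .....T
  ...FTT
  F..TTT
  TFTTTT
  TTTTTT
Step 4: 5 trees catch fire, 3 burn out
  .....T
  ....FT
  ...FTT
  F.FTTT
  TFTTTT
Step 5: 5 trees catch fire, 5 burn out
  .....T
  .....F
  ....FT
  ...FTT
  F.FTTT
Step 6: 4 trees catch fire, 5 burn out
  .....F
  ......
  .....F
  ....FT
  ...FTT

.....F
......
.....F
....FT
...FTT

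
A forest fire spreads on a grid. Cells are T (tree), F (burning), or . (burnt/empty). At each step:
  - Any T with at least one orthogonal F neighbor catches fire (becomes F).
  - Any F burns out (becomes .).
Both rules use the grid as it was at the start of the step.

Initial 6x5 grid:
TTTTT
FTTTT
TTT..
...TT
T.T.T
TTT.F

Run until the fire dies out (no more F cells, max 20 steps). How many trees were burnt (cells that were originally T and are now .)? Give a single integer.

Answer: 15

Derivation:
Step 1: +4 fires, +2 burnt (F count now 4)
Step 2: +4 fires, +4 burnt (F count now 4)
Step 3: +4 fires, +4 burnt (F count now 4)
Step 4: +2 fires, +4 burnt (F count now 2)
Step 5: +1 fires, +2 burnt (F count now 1)
Step 6: +0 fires, +1 burnt (F count now 0)
Fire out after step 6
Initially T: 20, now '.': 25
Total burnt (originally-T cells now '.'): 15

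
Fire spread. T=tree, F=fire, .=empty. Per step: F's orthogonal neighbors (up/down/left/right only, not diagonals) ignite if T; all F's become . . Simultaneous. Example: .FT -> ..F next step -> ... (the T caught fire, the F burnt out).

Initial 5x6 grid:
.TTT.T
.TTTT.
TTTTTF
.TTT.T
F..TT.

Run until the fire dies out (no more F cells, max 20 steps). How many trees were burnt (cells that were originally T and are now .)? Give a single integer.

Step 1: +2 fires, +2 burnt (F count now 2)
Step 2: +2 fires, +2 burnt (F count now 2)
Step 3: +3 fires, +2 burnt (F count now 3)
Step 4: +5 fires, +3 burnt (F count now 5)
Step 5: +5 fires, +5 burnt (F count now 5)
Step 6: +1 fires, +5 burnt (F count now 1)
Step 7: +0 fires, +1 burnt (F count now 0)
Fire out after step 7
Initially T: 19, now '.': 29
Total burnt (originally-T cells now '.'): 18

Answer: 18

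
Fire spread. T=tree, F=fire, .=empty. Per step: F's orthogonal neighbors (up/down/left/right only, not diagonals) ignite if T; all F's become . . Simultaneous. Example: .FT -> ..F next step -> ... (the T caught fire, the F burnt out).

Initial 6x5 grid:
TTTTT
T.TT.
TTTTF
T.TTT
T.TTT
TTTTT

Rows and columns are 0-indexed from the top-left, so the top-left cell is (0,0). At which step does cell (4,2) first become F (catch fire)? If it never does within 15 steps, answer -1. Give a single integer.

Step 1: cell (4,2)='T' (+2 fires, +1 burnt)
Step 2: cell (4,2)='T' (+4 fires, +2 burnt)
Step 3: cell (4,2)='T' (+6 fires, +4 burnt)
Step 4: cell (4,2)='F' (+5 fires, +6 burnt)
  -> target ignites at step 4
Step 5: cell (4,2)='.' (+4 fires, +5 burnt)
Step 6: cell (4,2)='.' (+3 fires, +4 burnt)
Step 7: cell (4,2)='.' (+1 fires, +3 burnt)
Step 8: cell (4,2)='.' (+0 fires, +1 burnt)
  fire out at step 8

4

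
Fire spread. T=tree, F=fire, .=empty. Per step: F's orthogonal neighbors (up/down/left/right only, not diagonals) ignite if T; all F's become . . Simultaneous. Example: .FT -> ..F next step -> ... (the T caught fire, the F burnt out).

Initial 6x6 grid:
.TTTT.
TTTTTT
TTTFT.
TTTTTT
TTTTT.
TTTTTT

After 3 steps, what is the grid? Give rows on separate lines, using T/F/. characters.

Step 1: 4 trees catch fire, 1 burn out
  .TTTT.
  TTTFTT
  TTF.F.
  TTTFTT
  TTTTT.
  TTTTTT
Step 2: 7 trees catch fire, 4 burn out
  .TTFT.
  TTF.FT
  TF....
  TTF.FT
  TTTFT.
  TTTTTT
Step 3: 10 trees catch fire, 7 burn out
  .TF.F.
  TF...F
  F.....
  TF...F
  TTF.F.
  TTTFTT

.TF.F.
TF...F
F.....
TF...F
TTF.F.
TTTFTT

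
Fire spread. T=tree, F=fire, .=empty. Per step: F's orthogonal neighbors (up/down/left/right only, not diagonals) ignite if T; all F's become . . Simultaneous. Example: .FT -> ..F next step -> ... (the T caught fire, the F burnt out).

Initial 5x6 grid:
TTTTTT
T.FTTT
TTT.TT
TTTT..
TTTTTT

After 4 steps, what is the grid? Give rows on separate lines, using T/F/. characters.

Step 1: 3 trees catch fire, 1 burn out
  TTFTTT
  T..FTT
  TTF.TT
  TTTT..
  TTTTTT
Step 2: 5 trees catch fire, 3 burn out
  TF.FTT
  T...FT
  TF..TT
  TTFT..
  TTTTTT
Step 3: 8 trees catch fire, 5 burn out
  F...FT
  T....F
  F...FT
  TF.F..
  TTFTTT
Step 4: 6 trees catch fire, 8 burn out
  .....F
  F.....
  .....F
  F.....
  TF.FTT

.....F
F.....
.....F
F.....
TF.FTT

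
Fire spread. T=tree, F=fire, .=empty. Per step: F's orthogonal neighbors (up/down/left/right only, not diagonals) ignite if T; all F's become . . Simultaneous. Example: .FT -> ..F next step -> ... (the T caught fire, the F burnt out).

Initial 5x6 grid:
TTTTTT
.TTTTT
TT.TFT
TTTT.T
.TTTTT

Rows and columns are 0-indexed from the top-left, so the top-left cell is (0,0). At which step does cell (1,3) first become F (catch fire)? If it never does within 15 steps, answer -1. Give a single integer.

Step 1: cell (1,3)='T' (+3 fires, +1 burnt)
Step 2: cell (1,3)='F' (+5 fires, +3 burnt)
  -> target ignites at step 2
Step 3: cell (1,3)='.' (+6 fires, +5 burnt)
Step 4: cell (1,3)='.' (+5 fires, +6 burnt)
Step 5: cell (1,3)='.' (+4 fires, +5 burnt)
Step 6: cell (1,3)='.' (+2 fires, +4 burnt)
Step 7: cell (1,3)='.' (+0 fires, +2 burnt)
  fire out at step 7

2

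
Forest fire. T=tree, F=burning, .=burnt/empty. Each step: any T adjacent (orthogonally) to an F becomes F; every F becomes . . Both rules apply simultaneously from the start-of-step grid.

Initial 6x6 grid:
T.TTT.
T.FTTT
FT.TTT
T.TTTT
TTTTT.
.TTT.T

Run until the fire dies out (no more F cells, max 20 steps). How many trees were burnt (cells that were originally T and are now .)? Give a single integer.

Answer: 25

Derivation:
Step 1: +5 fires, +2 burnt (F count now 5)
Step 2: +5 fires, +5 burnt (F count now 5)
Step 3: +5 fires, +5 burnt (F count now 5)
Step 4: +6 fires, +5 burnt (F count now 6)
Step 5: +4 fires, +6 burnt (F count now 4)
Step 6: +0 fires, +4 burnt (F count now 0)
Fire out after step 6
Initially T: 26, now '.': 35
Total burnt (originally-T cells now '.'): 25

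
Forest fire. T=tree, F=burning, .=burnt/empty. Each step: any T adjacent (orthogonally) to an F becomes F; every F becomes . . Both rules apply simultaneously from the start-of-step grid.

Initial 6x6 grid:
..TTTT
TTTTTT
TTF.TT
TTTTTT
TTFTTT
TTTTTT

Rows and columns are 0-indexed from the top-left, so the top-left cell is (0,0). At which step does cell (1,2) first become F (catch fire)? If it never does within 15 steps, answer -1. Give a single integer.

Step 1: cell (1,2)='F' (+6 fires, +2 burnt)
  -> target ignites at step 1
Step 2: cell (1,2)='.' (+10 fires, +6 burnt)
Step 3: cell (1,2)='.' (+8 fires, +10 burnt)
Step 4: cell (1,2)='.' (+5 fires, +8 burnt)
Step 5: cell (1,2)='.' (+2 fires, +5 burnt)
Step 6: cell (1,2)='.' (+0 fires, +2 burnt)
  fire out at step 6

1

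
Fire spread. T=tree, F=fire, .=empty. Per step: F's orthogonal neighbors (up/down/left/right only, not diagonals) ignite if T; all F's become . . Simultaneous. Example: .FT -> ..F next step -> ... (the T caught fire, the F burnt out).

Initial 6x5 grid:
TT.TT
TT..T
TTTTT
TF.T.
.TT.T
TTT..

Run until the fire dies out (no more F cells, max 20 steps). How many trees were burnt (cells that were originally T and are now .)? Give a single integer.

Step 1: +3 fires, +1 burnt (F count now 3)
Step 2: +5 fires, +3 burnt (F count now 5)
Step 3: +5 fires, +5 burnt (F count now 5)
Step 4: +3 fires, +5 burnt (F count now 3)
Step 5: +1 fires, +3 burnt (F count now 1)
Step 6: +1 fires, +1 burnt (F count now 1)
Step 7: +1 fires, +1 burnt (F count now 1)
Step 8: +0 fires, +1 burnt (F count now 0)
Fire out after step 8
Initially T: 20, now '.': 29
Total burnt (originally-T cells now '.'): 19

Answer: 19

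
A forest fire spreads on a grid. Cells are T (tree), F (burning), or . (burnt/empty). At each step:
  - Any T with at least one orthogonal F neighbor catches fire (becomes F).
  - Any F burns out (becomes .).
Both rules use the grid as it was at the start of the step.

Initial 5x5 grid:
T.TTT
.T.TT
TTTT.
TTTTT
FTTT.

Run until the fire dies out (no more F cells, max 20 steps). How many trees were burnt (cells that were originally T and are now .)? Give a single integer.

Answer: 18

Derivation:
Step 1: +2 fires, +1 burnt (F count now 2)
Step 2: +3 fires, +2 burnt (F count now 3)
Step 3: +3 fires, +3 burnt (F count now 3)
Step 4: +3 fires, +3 burnt (F count now 3)
Step 5: +2 fires, +3 burnt (F count now 2)
Step 6: +1 fires, +2 burnt (F count now 1)
Step 7: +2 fires, +1 burnt (F count now 2)
Step 8: +2 fires, +2 burnt (F count now 2)
Step 9: +0 fires, +2 burnt (F count now 0)
Fire out after step 9
Initially T: 19, now '.': 24
Total burnt (originally-T cells now '.'): 18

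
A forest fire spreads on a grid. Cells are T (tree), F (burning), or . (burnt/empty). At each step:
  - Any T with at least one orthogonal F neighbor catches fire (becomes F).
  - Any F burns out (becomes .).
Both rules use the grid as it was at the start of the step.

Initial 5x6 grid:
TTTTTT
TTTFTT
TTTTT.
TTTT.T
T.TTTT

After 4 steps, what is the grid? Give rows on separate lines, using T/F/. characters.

Step 1: 4 trees catch fire, 1 burn out
  TTTFTT
  TTF.FT
  TTTFT.
  TTTT.T
  T.TTTT
Step 2: 7 trees catch fire, 4 burn out
  TTF.FT
  TF...F
  TTF.F.
  TTTF.T
  T.TTTT
Step 3: 6 trees catch fire, 7 burn out
  TF...F
  F.....
  TF....
  TTF..T
  T.TFTT
Step 4: 5 trees catch fire, 6 burn out
  F.....
  ......
  F.....
  TF...T
  T.F.FT

F.....
......
F.....
TF...T
T.F.FT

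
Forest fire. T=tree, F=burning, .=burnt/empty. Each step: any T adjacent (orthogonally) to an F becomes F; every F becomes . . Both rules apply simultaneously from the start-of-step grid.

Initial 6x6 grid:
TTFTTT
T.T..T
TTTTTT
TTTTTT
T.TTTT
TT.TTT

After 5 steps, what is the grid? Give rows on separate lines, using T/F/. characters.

Step 1: 3 trees catch fire, 1 burn out
  TF.FTT
  T.F..T
  TTTTTT
  TTTTTT
  T.TTTT
  TT.TTT
Step 2: 3 trees catch fire, 3 burn out
  F...FT
  T....T
  TTFTTT
  TTTTTT
  T.TTTT
  TT.TTT
Step 3: 5 trees catch fire, 3 burn out
  .....F
  F....T
  TF.FTT
  TTFTTT
  T.TTTT
  TT.TTT
Step 4: 6 trees catch fire, 5 burn out
  ......
  .....F
  F...FT
  TF.FTT
  T.FTTT
  TT.TTT
Step 5: 4 trees catch fire, 6 burn out
  ......
  ......
  .....F
  F...FT
  T..FTT
  TT.TTT

......
......
.....F
F...FT
T..FTT
TT.TTT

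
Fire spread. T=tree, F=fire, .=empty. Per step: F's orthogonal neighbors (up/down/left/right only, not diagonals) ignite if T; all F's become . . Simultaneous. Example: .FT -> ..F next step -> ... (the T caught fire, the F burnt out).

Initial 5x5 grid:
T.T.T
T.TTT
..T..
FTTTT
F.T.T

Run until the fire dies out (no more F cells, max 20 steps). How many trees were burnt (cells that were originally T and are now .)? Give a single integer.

Step 1: +1 fires, +2 burnt (F count now 1)
Step 2: +1 fires, +1 burnt (F count now 1)
Step 3: +3 fires, +1 burnt (F count now 3)
Step 4: +2 fires, +3 burnt (F count now 2)
Step 5: +3 fires, +2 burnt (F count now 3)
Step 6: +1 fires, +3 burnt (F count now 1)
Step 7: +1 fires, +1 burnt (F count now 1)
Step 8: +0 fires, +1 burnt (F count now 0)
Fire out after step 8
Initially T: 14, now '.': 23
Total burnt (originally-T cells now '.'): 12

Answer: 12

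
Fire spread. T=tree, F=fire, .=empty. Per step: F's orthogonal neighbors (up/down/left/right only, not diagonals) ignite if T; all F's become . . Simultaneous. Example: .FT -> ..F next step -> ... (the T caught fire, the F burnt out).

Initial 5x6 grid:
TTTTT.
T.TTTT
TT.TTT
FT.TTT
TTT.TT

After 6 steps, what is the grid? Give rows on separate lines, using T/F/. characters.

Step 1: 3 trees catch fire, 1 burn out
  TTTTT.
  T.TTTT
  FT.TTT
  .F.TTT
  FTT.TT
Step 2: 3 trees catch fire, 3 burn out
  TTTTT.
  F.TTTT
  .F.TTT
  ...TTT
  .FT.TT
Step 3: 2 trees catch fire, 3 burn out
  FTTTT.
  ..TTTT
  ...TTT
  ...TTT
  ..F.TT
Step 4: 1 trees catch fire, 2 burn out
  .FTTT.
  ..TTTT
  ...TTT
  ...TTT
  ....TT
Step 5: 1 trees catch fire, 1 burn out
  ..FTT.
  ..TTTT
  ...TTT
  ...TTT
  ....TT
Step 6: 2 trees catch fire, 1 burn out
  ...FT.
  ..FTTT
  ...TTT
  ...TTT
  ....TT

...FT.
..FTTT
...TTT
...TTT
....TT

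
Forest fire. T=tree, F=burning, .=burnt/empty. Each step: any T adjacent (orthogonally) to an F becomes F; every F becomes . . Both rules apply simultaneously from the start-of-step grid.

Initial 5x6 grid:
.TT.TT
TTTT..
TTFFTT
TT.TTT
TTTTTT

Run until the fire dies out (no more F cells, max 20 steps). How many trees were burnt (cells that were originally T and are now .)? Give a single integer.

Step 1: +5 fires, +2 burnt (F count now 5)
Step 2: +7 fires, +5 burnt (F count now 7)
Step 3: +7 fires, +7 burnt (F count now 7)
Step 4: +2 fires, +7 burnt (F count now 2)
Step 5: +0 fires, +2 burnt (F count now 0)
Fire out after step 5
Initially T: 23, now '.': 28
Total burnt (originally-T cells now '.'): 21

Answer: 21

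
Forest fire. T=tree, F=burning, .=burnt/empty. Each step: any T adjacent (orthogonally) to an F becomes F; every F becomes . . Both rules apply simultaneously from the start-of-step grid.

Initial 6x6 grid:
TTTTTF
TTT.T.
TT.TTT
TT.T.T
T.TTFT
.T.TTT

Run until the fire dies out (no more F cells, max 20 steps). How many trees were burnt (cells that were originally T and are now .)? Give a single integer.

Answer: 25

Derivation:
Step 1: +4 fires, +2 burnt (F count now 4)
Step 2: +7 fires, +4 burnt (F count now 7)
Step 3: +4 fires, +7 burnt (F count now 4)
Step 4: +2 fires, +4 burnt (F count now 2)
Step 5: +2 fires, +2 burnt (F count now 2)
Step 6: +2 fires, +2 burnt (F count now 2)
Step 7: +2 fires, +2 burnt (F count now 2)
Step 8: +1 fires, +2 burnt (F count now 1)
Step 9: +1 fires, +1 burnt (F count now 1)
Step 10: +0 fires, +1 burnt (F count now 0)
Fire out after step 10
Initially T: 26, now '.': 35
Total burnt (originally-T cells now '.'): 25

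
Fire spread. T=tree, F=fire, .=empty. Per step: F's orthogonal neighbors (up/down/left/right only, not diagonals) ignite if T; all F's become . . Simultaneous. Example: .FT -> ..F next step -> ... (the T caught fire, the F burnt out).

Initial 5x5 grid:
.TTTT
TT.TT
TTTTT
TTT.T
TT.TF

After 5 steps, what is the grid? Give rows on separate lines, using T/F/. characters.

Step 1: 2 trees catch fire, 1 burn out
  .TTTT
  TT.TT
  TTTTT
  TTT.F
  TT.F.
Step 2: 1 trees catch fire, 2 burn out
  .TTTT
  TT.TT
  TTTTF
  TTT..
  TT...
Step 3: 2 trees catch fire, 1 burn out
  .TTTT
  TT.TF
  TTTF.
  TTT..
  TT...
Step 4: 3 trees catch fire, 2 burn out
  .TTTF
  TT.F.
  TTF..
  TTT..
  TT...
Step 5: 3 trees catch fire, 3 burn out
  .TTF.
  TT...
  TF...
  TTF..
  TT...

.TTF.
TT...
TF...
TTF..
TT...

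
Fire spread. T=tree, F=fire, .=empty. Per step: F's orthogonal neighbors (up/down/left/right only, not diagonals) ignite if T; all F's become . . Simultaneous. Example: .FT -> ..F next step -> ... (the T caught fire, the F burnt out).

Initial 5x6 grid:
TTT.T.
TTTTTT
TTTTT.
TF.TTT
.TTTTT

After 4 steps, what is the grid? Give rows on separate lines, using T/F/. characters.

Step 1: 3 trees catch fire, 1 burn out
  TTT.T.
  TTTTTT
  TFTTT.
  F..TTT
  .FTTTT
Step 2: 4 trees catch fire, 3 burn out
  TTT.T.
  TFTTTT
  F.FTT.
  ...TTT
  ..FTTT
Step 3: 5 trees catch fire, 4 burn out
  TFT.T.
  F.FTTT
  ...FT.
  ...TTT
  ...FTT
Step 4: 6 trees catch fire, 5 burn out
  F.F.T.
  ...FTT
  ....F.
  ...FTT
  ....FT

F.F.T.
...FTT
....F.
...FTT
....FT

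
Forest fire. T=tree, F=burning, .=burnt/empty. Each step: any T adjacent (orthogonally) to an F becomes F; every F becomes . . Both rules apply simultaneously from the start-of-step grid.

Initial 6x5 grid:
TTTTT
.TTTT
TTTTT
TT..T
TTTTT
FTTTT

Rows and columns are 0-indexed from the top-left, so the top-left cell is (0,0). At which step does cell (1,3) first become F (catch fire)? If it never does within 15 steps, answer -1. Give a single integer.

Step 1: cell (1,3)='T' (+2 fires, +1 burnt)
Step 2: cell (1,3)='T' (+3 fires, +2 burnt)
Step 3: cell (1,3)='T' (+4 fires, +3 burnt)
Step 4: cell (1,3)='T' (+3 fires, +4 burnt)
Step 5: cell (1,3)='T' (+3 fires, +3 burnt)
Step 6: cell (1,3)='T' (+4 fires, +3 burnt)
Step 7: cell (1,3)='F' (+4 fires, +4 burnt)
  -> target ignites at step 7
Step 8: cell (1,3)='.' (+2 fires, +4 burnt)
Step 9: cell (1,3)='.' (+1 fires, +2 burnt)
Step 10: cell (1,3)='.' (+0 fires, +1 burnt)
  fire out at step 10

7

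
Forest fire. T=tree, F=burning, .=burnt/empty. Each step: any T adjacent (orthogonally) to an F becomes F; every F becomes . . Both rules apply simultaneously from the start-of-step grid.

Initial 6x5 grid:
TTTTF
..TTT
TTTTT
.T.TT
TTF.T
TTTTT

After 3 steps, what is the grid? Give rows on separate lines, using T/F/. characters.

Step 1: 4 trees catch fire, 2 burn out
  TTTF.
  ..TTF
  TTTTT
  .T.TT
  TF..T
  TTFTT
Step 2: 7 trees catch fire, 4 burn out
  TTF..
  ..TF.
  TTTTF
  .F.TT
  F...T
  TF.FT
Step 3: 7 trees catch fire, 7 burn out
  TF...
  ..F..
  TFTF.
  ...TF
  ....T
  F...F

TF...
..F..
TFTF.
...TF
....T
F...F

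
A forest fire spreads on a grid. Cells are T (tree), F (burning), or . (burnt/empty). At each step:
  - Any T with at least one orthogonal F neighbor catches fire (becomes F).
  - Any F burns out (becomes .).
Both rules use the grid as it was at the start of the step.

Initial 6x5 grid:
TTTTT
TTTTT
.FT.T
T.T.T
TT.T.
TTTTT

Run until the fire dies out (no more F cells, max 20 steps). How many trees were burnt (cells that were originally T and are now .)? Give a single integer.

Answer: 14

Derivation:
Step 1: +2 fires, +1 burnt (F count now 2)
Step 2: +4 fires, +2 burnt (F count now 4)
Step 3: +3 fires, +4 burnt (F count now 3)
Step 4: +2 fires, +3 burnt (F count now 2)
Step 5: +2 fires, +2 burnt (F count now 2)
Step 6: +1 fires, +2 burnt (F count now 1)
Step 7: +0 fires, +1 burnt (F count now 0)
Fire out after step 7
Initially T: 23, now '.': 21
Total burnt (originally-T cells now '.'): 14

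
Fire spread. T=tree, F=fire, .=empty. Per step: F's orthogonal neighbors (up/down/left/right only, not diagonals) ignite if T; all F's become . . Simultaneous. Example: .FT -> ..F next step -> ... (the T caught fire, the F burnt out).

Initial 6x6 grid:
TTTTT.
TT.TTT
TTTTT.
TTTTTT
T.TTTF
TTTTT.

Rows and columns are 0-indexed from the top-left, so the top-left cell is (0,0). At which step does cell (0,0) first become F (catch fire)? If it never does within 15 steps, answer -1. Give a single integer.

Step 1: cell (0,0)='T' (+2 fires, +1 burnt)
Step 2: cell (0,0)='T' (+3 fires, +2 burnt)
Step 3: cell (0,0)='T' (+4 fires, +3 burnt)
Step 4: cell (0,0)='T' (+4 fires, +4 burnt)
Step 5: cell (0,0)='T' (+6 fires, +4 burnt)
Step 6: cell (0,0)='T' (+4 fires, +6 burnt)
Step 7: cell (0,0)='T' (+4 fires, +4 burnt)
Step 8: cell (0,0)='T' (+2 fires, +4 burnt)
Step 9: cell (0,0)='F' (+1 fires, +2 burnt)
  -> target ignites at step 9
Step 10: cell (0,0)='.' (+0 fires, +1 burnt)
  fire out at step 10

9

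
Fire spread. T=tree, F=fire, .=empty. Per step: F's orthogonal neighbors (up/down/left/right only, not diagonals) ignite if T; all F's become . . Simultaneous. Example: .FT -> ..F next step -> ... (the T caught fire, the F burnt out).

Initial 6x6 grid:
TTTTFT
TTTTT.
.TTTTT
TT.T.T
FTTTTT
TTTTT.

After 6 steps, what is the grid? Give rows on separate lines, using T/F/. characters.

Step 1: 6 trees catch fire, 2 burn out
  TTTF.F
  TTTTF.
  .TTTTT
  FT.T.T
  .FTTTT
  FTTTT.
Step 2: 6 trees catch fire, 6 burn out
  TTF...
  TTTF..
  .TTTFT
  .F.T.T
  ..FTTT
  .FTTT.
Step 3: 7 trees catch fire, 6 burn out
  TF....
  TTF...
  .FTF.F
  ...T.T
  ...FTT
  ..FTT.
Step 4: 7 trees catch fire, 7 burn out
  F.....
  TF....
  ..F...
  ...F.F
  ....FT
  ...FT.
Step 5: 3 trees catch fire, 7 burn out
  ......
  F.....
  ......
  ......
  .....F
  ....F.
Step 6: 0 trees catch fire, 3 burn out
  ......
  ......
  ......
  ......
  ......
  ......

......
......
......
......
......
......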